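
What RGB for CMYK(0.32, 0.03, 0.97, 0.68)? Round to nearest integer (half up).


R = 255 × (1-C) × (1-K) = 255 × 0.68 × 0.32 = 55.488 → 55
G = 255 × (1-M) × (1-K) = 255 × 0.97 × 0.32 = 79.152 → 79
B = 255 × (1-Y) × (1-K) = 255 × 0.03 × 0.32 = 2.448 → 2
= RGB(55, 79, 2)


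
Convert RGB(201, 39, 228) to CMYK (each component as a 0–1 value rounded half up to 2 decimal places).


R'=201/255≈0.7882, G'=39/255≈0.1529, B'=228/255≈0.8941
K = 1 - max(R',G',B') = 1 - 228/255 = 27/255 = 0.10588… → 0.11
(1-R'-K)/(1-K) simplifies to (max-R)/max with max = 228:
C = (228-201)/228 = 27/228 = 0.11842… → 0.12
M = (228-39)/228 = 189/228 = 0.82894… → 0.83
Y = (228-228)/228 = 0/228 = 0 → 0.00
= CMYK(0.12, 0.83, 0.00, 0.11)


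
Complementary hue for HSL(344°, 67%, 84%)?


Complement = opposite side of color wheel = hue + 180°
H' = (344 + 180) mod 360 = 164°
S and L unchanged.
= HSL(164°, 67%, 84%)


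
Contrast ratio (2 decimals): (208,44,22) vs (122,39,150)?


Linearize each sRGB channel c=v/255: c/12.92 if c ≤ 0.04045 else ((c+0.055)/1.055)^2.4
L = 0.2126×R_lin + 0.7152×G_lin + 0.0722×B_lin
Color 1 (208,44,22):
  R=208: 208/255≈0.8157 > 0.04045 → ((0.8157+0.055)/1.055)^2.4 ≈ 0.63076
  G=44: 44/255≈0.1725 > 0.04045 → ((0.1725+0.055)/1.055)^2.4 ≈ 0.02519
  B=22: 22/255≈0.0863 > 0.04045 → ((0.0863+0.055)/1.055)^2.4 ≈ 0.00802
  L1 = 0.2126×0.63076 + 0.7152×0.02519 + 0.0722×0.00802 ≈ 0.15269
Color 2 (122,39,150):
  R=122: 122/255≈0.4784 > 0.04045 → ((0.4784+0.055)/1.055)^2.4 ≈ 0.19462
  G=39: 39/255≈0.1529 > 0.04045 → ((0.1529+0.055)/1.055)^2.4 ≈ 0.02029
  B=150: 150/255≈0.5882 > 0.04045 → ((0.5882+0.055)/1.055)^2.4 ≈ 0.30499
  L2 = 0.2126×0.19462 + 0.7152×0.02029 + 0.0722×0.30499 ≈ 0.07791
Lighter = 0.15269, Darker = 0.07791
Ratio = (L_lighter + 0.05) / (L_darker + 0.05)
Ratio = (0.15269 + 0.05) / (0.07791 + 0.05) = 0.20269 / 0.12791 ≈ 1.5847
Ratio ≈ 1.58:1


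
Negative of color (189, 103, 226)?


Invert: (255-R, 255-G, 255-B)
R: 255-189 = 66
G: 255-103 = 152
B: 255-226 = 29
= RGB(66, 152, 29)


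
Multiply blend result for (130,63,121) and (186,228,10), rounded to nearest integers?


Multiply: C = A×B/255, rounded to nearest integer
R: 130×186/255 = 24180/255 ≈ 94.824 → 95
G: 63×228/255 = 14364/255 ≈ 56.329 → 56
B: 121×10/255 = 1210/255 ≈ 4.745 → 5
= RGB(95, 56, 5)


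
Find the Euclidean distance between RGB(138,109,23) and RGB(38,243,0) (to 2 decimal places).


d = √[(R₁-R₂)² + (G₁-G₂)² + (B₁-B₂)²]
d = √[(138-38)² + (109-243)² + (23-0)²]
d = √[10000 + 17956 + 529]
d = √28485
d ≈ 168.77


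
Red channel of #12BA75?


Color: #12BA75
R = 12 = 18
G = BA = 186
B = 75 = 117
Red = 18


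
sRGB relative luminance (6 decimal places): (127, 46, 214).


Linearize each channel (sRGB transfer function): c = v/255; c_lin = c/12.92 if c ≤ 0.04045, else ((c+0.055)/1.055)^2.4
  R: 127/255 ≈ 0.498039 > 0.04045 → ((0.498039+0.055)/1.055)^2.4 ≈ 0.212231
  G: 46/255 ≈ 0.180392 > 0.04045 → ((0.180392+0.055)/1.055)^2.4 ≈ 0.027321
  B: 214/255 ≈ 0.839216 > 0.04045 → ((0.839216+0.055)/1.055)^2.4 ≈ 0.672443
R_lin = 0.212231, G_lin = 0.027321, B_lin = 0.672443
L = 0.2126×R + 0.7152×G + 0.0722×B
L = 0.2126×0.212231 + 0.7152×0.027321 + 0.0722×0.672443
L ≈ 0.113211


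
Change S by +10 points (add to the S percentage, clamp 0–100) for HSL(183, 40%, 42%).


Original S = 40%
Adjustment = +10 percentage points
New S = 40 + (10) = 50
Clamp to [0, 100] → 50
= HSL(183°, 50%, 42%)


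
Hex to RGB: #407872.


40 → 64 (R)
78 → 120 (G)
72 → 114 (B)
= RGB(64, 120, 114)


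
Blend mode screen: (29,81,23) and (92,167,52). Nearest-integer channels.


Screen: C = 255 - (255-A)×(255-B)/255, rounded to nearest integer
R: 255 - (255-29)×(255-92)/255 = 255 - 36838/255 ≈ 255 - 144.463 = 110.537 → 111
G: 255 - (255-81)×(255-167)/255 = 255 - 15312/255 ≈ 255 - 60.047 = 194.953 → 195
B: 255 - (255-23)×(255-52)/255 = 255 - 47096/255 ≈ 255 - 184.690 = 70.310 → 70
= RGB(111, 195, 70)


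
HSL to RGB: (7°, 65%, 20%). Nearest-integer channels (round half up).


H=7°, S=0.65, L=0.20
C = (1-|2L-1|)×S = (1-|-0.60|)×0.65 = 0.26
H' = H/60 = 7/60 ≈ 0.1167; X = C×(1-|H' mod 2 - 1|) ≈ 0.0303
m = L - C/2 = 0.20 - 0.13 = 0.07
Sector ⌊H'⌋ = 0 → (R',G',B') = (0.26, ≈0.0303, 0.0)
RGB = ((R'+m)×255, (G'+m)×255, (B'+m)×255) = (84.15, 25.585, 17.85)
Round half up → RGB(84, 26, 18)


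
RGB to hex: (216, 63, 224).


R = 216 → D8 (hex)
G = 63 → 3F (hex)
B = 224 → E0 (hex)
Hex = #D83FE0


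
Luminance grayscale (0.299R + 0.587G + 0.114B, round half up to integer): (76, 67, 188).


Gray = 0.299×R + 0.587×G + 0.114×B
Gray = 0.299×76 + 0.587×67 + 0.114×188
Gray = 22.724 + 39.329 + 21.432
Gray = 83.485 → round half up → 83
Gray = 83


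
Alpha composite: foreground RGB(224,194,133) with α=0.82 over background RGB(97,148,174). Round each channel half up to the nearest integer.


C = α×F + (1-α)×B, with 1-α = 0.18
R: 0.82×224 + 0.18×97 = 183.68 + 17.46 = 201.14 → 201
G: 0.82×194 + 0.18×148 = 159.08 + 26.64 = 185.72 → 186
B: 0.82×133 + 0.18×174 = 109.06 + 31.32 = 140.38 → 140
= RGB(201, 186, 140)


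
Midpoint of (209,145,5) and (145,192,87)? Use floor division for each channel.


Midpoint: each channel = ⌊(C₁+C₂)/2⌋
R: ⌊(209+145)/2⌋ = 177
G: ⌊(145+192)/2⌋ = 168
B: ⌊(5+87)/2⌋ = 46
= RGB(177, 168, 46)


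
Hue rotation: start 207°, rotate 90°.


New hue = (H + rotation) mod 360
New hue = (207 + 90) mod 360
= 297 mod 360
= 297°


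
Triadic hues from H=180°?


Triadic: equally spaced at 120° intervals
H1 = 180°
H2 = (180 + 120) mod 360 = 300°
H3 = (180 + 240) mod 360 = 60°
Triadic = 180°, 300°, 60°


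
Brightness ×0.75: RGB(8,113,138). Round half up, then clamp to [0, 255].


Multiply each channel by 0.75, round half up, clamp to [0, 255]
R: 8×0.75 = 6
G: 113×0.75 = 84.75 → round → 85
B: 138×0.75 = 103.5 → round → 104
= RGB(6, 85, 104)


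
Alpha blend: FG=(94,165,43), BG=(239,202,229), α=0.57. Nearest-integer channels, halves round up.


C = α×F + (1-α)×B, with 1-α = 0.43
R: 0.57×94 + 0.43×239 = 53.58 + 102.77 = 156.35 → 156
G: 0.57×165 + 0.43×202 = 94.05 + 86.86 = 180.91 → 181
B: 0.57×43 + 0.43×229 = 24.51 + 98.47 = 122.98 → 123
= RGB(156, 181, 123)


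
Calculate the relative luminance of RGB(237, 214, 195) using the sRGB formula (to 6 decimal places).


Linearize each channel (sRGB transfer function): c = v/255; c_lin = c/12.92 if c ≤ 0.04045, else ((c+0.055)/1.055)^2.4
  R: 237/255 ≈ 0.929412 > 0.04045 → ((0.929412+0.055)/1.055)^2.4 ≈ 0.846873
  G: 214/255 ≈ 0.839216 > 0.04045 → ((0.839216+0.055)/1.055)^2.4 ≈ 0.672443
  B: 195/255 ≈ 0.764706 > 0.04045 → ((0.764706+0.055)/1.055)^2.4 ≈ 0.545724
R_lin = 0.846873, G_lin = 0.672443, B_lin = 0.545724
L = 0.2126×R + 0.7152×G + 0.0722×B
L = 0.2126×0.846873 + 0.7152×0.672443 + 0.0722×0.545724
L ≈ 0.700378


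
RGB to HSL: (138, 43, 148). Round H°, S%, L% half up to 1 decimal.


Normalize: R'=138/255≈0.5412, G'=43/255≈0.1686, B'=148/255≈0.5804
Max=148/255, Min=43/255, Δ=Max-Min=105/255
L = (Max+Min)/2 = (148+43)/510 = 191/510 = 0.37450… → L = 37.5%
L ≤ 0.5 → S = Δ/(Max+Min) = 105/(148+43) = 105/191 = 0.54973… → S = 55.0%
(the 1/255 factors cancel in S and H, so raw channel differences can be used)
Max is B' → H = 60 × ((R-G)/Δ + 4) = 60 × ((138-43)/105 + 4)
  95/105 + 4 = 0.9047… + 4 = 4.9047…
  H = 60 × 4.9047… = 294.285…° → H = 294.3°
= HSL(294.3°, 55.0%, 37.5%)


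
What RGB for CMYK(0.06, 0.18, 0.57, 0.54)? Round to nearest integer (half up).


R = 255 × (1-C) × (1-K) = 255 × 0.94 × 0.46 = 110.262 → 110
G = 255 × (1-M) × (1-K) = 255 × 0.82 × 0.46 = 96.186 → 96
B = 255 × (1-Y) × (1-K) = 255 × 0.43 × 0.46 = 50.439 → 50
= RGB(110, 96, 50)


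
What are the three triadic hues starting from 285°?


Triadic: equally spaced at 120° intervals
H1 = 285°
H2 = (285 + 120) mod 360 = 45°
H3 = (285 + 240) mod 360 = 165°
Triadic = 285°, 45°, 165°


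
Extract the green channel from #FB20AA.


Color: #FB20AA
R = FB = 251
G = 20 = 32
B = AA = 170
Green = 32


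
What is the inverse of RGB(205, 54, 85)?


Invert: (255-R, 255-G, 255-B)
R: 255-205 = 50
G: 255-54 = 201
B: 255-85 = 170
= RGB(50, 201, 170)


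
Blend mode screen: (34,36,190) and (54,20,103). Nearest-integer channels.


Screen: C = 255 - (255-A)×(255-B)/255, rounded to nearest integer
R: 255 - (255-34)×(255-54)/255 = 255 - 44421/255 ≈ 255 - 174.200 = 80.800 → 81
G: 255 - (255-36)×(255-20)/255 = 255 - 51465/255 ≈ 255 - 201.824 = 53.176 → 53
B: 255 - (255-190)×(255-103)/255 = 255 - 9880/255 ≈ 255 - 38.745 = 216.255 → 216
= RGB(81, 53, 216)


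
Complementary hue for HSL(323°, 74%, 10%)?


Complement = opposite side of color wheel = hue + 180°
H' = (323 + 180) mod 360 = 143°
S and L unchanged.
= HSL(143°, 74%, 10%)


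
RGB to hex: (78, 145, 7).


R = 78 → 4E (hex)
G = 145 → 91 (hex)
B = 7 → 07 (hex)
Hex = #4E9107


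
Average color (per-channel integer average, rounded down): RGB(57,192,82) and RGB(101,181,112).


Midpoint: each channel = ⌊(C₁+C₂)/2⌋
R: ⌊(57+101)/2⌋ = 79
G: ⌊(192+181)/2⌋ = 186
B: ⌊(82+112)/2⌋ = 97
= RGB(79, 186, 97)


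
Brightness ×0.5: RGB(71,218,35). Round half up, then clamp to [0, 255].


Multiply each channel by 0.5, round half up, clamp to [0, 255]
R: 71×0.5 = 35.5 → round → 36
G: 218×0.5 = 109
B: 35×0.5 = 17.5 → round → 18
= RGB(36, 109, 18)


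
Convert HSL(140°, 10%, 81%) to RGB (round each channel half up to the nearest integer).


H=140°, S=0.10, L=0.81
C = (1-|2L-1|)×S = (1-|0.62|)×0.10 = 0.038
H' = H/60 = 140/60 ≈ 2.3333; X = C×(1-|H' mod 2 - 1|) ≈ 0.0127
m = L - C/2 = 0.81 - 0.019 = 0.791
Sector ⌊H'⌋ = 2 → (R',G',B') = (0.0, 0.038, ≈0.0127)
RGB = ((R'+m)×255, (G'+m)×255, (B'+m)×255) = (201.705, 211.395, 204.935)
Round half up → RGB(202, 211, 205)


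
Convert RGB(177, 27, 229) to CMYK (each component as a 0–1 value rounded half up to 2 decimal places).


R'=177/255≈0.6941, G'=27/255≈0.1059, B'=229/255≈0.8980
K = 1 - max(R',G',B') = 1 - 229/255 = 26/255 = 0.10196… → 0.10
(1-R'-K)/(1-K) simplifies to (max-R)/max with max = 229:
C = (229-177)/229 = 52/229 = 0.22707… → 0.23
M = (229-27)/229 = 202/229 = 0.88209… → 0.88
Y = (229-229)/229 = 0/229 = 0 → 0.00
= CMYK(0.23, 0.88, 0.00, 0.10)


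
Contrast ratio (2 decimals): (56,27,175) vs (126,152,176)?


Linearize each sRGB channel c=v/255: c/12.92 if c ≤ 0.04045 else ((c+0.055)/1.055)^2.4
L = 0.2126×R_lin + 0.7152×G_lin + 0.0722×B_lin
Color 1 (56,27,175):
  R=56: 56/255≈0.2196 > 0.04045 → ((0.2196+0.055)/1.055)^2.4 ≈ 0.03955
  G=27: 27/255≈0.1059 > 0.04045 → ((0.1059+0.055)/1.055)^2.4 ≈ 0.01096
  B=175: 175/255≈0.6863 > 0.04045 → ((0.6863+0.055)/1.055)^2.4 ≈ 0.42869
  L1 = 0.2126×0.03955 + 0.7152×0.01096 + 0.0722×0.42869 ≈ 0.04720
Color 2 (126,152,176):
  R=126: 126/255≈0.4941 > 0.04045 → ((0.4941+0.055)/1.055)^2.4 ≈ 0.20864
  G=152: 152/255≈0.5961 > 0.04045 → ((0.5961+0.055)/1.055)^2.4 ≈ 0.31399
  B=176: 176/255≈0.6902 > 0.04045 → ((0.6902+0.055)/1.055)^2.4 ≈ 0.43415
  L2 = 0.2126×0.20864 + 0.7152×0.31399 + 0.0722×0.43415 ≈ 0.30027
Lighter = 0.30027, Darker = 0.04720
Ratio = (L_lighter + 0.05) / (L_darker + 0.05)
Ratio = (0.30027 + 0.05) / (0.04720 + 0.05) = 0.35027 / 0.09720 ≈ 3.6037
Ratio ≈ 3.60:1


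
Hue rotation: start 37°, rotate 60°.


New hue = (H + rotation) mod 360
New hue = (37 + 60) mod 360
= 97 mod 360
= 97°


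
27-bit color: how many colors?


Colors = 2^bits = 2^27
= 134,217,728 colors


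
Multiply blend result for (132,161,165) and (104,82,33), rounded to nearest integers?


Multiply: C = A×B/255, rounded to nearest integer
R: 132×104/255 = 13728/255 ≈ 53.835 → 54
G: 161×82/255 = 13202/255 ≈ 51.773 → 52
B: 165×33/255 = 5445/255 ≈ 21.353 → 21
= RGB(54, 52, 21)


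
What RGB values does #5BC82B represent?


5B → 91 (R)
C8 → 200 (G)
2B → 43 (B)
= RGB(91, 200, 43)


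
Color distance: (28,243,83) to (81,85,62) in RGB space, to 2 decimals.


d = √[(R₁-R₂)² + (G₁-G₂)² + (B₁-B₂)²]
d = √[(28-81)² + (243-85)² + (83-62)²]
d = √[2809 + 24964 + 441]
d = √28214
d ≈ 167.97


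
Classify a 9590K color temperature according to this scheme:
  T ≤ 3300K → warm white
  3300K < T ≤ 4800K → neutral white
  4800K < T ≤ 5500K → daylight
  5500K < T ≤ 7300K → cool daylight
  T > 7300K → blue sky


Temperature: 9590K
9590K > 7300K → blue sky
Classification: blue sky


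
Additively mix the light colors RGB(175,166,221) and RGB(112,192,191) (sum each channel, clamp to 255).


Additive: each channel = min(255, C₁+C₂)
R: 175+112 = 287 → 255
G: 166+192 = 358 → 255
B: 221+191 = 412 → 255
= RGB(255, 255, 255)


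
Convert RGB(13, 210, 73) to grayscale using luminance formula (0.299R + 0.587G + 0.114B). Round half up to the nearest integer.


Gray = 0.299×R + 0.587×G + 0.114×B
Gray = 0.299×13 + 0.587×210 + 0.114×73
Gray = 3.887 + 123.270 + 8.322
Gray = 135.479 → round half up → 135
Gray = 135


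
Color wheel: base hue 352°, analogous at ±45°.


Base hue: 352°
Left analog: (352 - 45) mod 360 = 307°
Right analog: (352 + 45) mod 360 = 37°
Analogous hues = 307° and 37°


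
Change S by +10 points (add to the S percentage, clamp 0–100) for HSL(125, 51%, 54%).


Original S = 51%
Adjustment = +10 percentage points
New S = 51 + (10) = 61
Clamp to [0, 100] → 61
= HSL(125°, 61%, 54%)


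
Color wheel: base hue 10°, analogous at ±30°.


Base hue: 10°
Left analog: (10 - 30) mod 360 = 340°
Right analog: (10 + 30) mod 360 = 40°
Analogous hues = 340° and 40°


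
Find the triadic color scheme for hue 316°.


Triadic: equally spaced at 120° intervals
H1 = 316°
H2 = (316 + 120) mod 360 = 76°
H3 = (316 + 240) mod 360 = 196°
Triadic = 316°, 76°, 196°


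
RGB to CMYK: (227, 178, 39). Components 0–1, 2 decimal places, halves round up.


R'=227/255≈0.8902, G'=178/255≈0.6980, B'=39/255≈0.1529
K = 1 - max(R',G',B') = 1 - 227/255 = 28/255 = 0.10980… → 0.11
(1-R'-K)/(1-K) simplifies to (max-R)/max with max = 227:
C = (227-227)/227 = 0/227 = 0 → 0.00
M = (227-178)/227 = 49/227 = 0.21585… → 0.22
Y = (227-39)/227 = 188/227 = 0.82819… → 0.83
= CMYK(0.00, 0.22, 0.83, 0.11)


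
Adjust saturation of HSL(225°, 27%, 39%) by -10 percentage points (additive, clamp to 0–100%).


Original S = 27%
Adjustment = -10 percentage points
New S = 27 + (-10) = 17
Clamp to [0, 100] → 17
= HSL(225°, 17%, 39%)


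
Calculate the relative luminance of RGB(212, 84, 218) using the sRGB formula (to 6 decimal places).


Linearize each channel (sRGB transfer function): c = v/255; c_lin = c/12.92 if c ≤ 0.04045, else ((c+0.055)/1.055)^2.4
  R: 212/255 ≈ 0.831373 > 0.04045 → ((0.831373+0.055)/1.055)^2.4 ≈ 0.658375
  G: 84/255 ≈ 0.329412 > 0.04045 → ((0.329412+0.055)/1.055)^2.4 ≈ 0.088656
  B: 218/255 ≈ 0.854902 > 0.04045 → ((0.854902+0.055)/1.055)^2.4 ≈ 0.701102
R_lin = 0.658375, G_lin = 0.088656, B_lin = 0.701102
L = 0.2126×R + 0.7152×G + 0.0722×B
L = 0.2126×0.658375 + 0.7152×0.088656 + 0.0722×0.701102
L ≈ 0.253997


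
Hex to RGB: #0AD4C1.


0A → 10 (R)
D4 → 212 (G)
C1 → 193 (B)
= RGB(10, 212, 193)


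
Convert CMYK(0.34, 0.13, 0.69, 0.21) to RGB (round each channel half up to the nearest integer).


R = 255 × (1-C) × (1-K) = 255 × 0.66 × 0.79 = 132.957 → 133
G = 255 × (1-M) × (1-K) = 255 × 0.87 × 0.79 = 175.2615 → 175
B = 255 × (1-Y) × (1-K) = 255 × 0.31 × 0.79 = 62.4495 → 62
= RGB(133, 175, 62)


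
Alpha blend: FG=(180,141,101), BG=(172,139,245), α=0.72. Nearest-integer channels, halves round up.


C = α×F + (1-α)×B, with 1-α = 0.28
R: 0.72×180 + 0.28×172 = 129.60 + 48.16 = 177.76 → 178
G: 0.72×141 + 0.28×139 = 101.52 + 38.92 = 140.44 → 140
B: 0.72×101 + 0.28×245 = 72.72 + 68.60 = 141.32 → 141
= RGB(178, 140, 141)


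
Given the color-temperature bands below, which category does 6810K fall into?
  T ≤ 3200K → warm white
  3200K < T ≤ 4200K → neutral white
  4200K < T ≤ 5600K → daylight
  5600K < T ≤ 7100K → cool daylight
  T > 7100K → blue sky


Temperature: 6810K
5600K < 6810K ≤ 7100K → cool daylight
Classification: cool daylight


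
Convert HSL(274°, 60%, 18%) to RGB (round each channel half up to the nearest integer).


H=274°, S=0.60, L=0.18
C = (1-|2L-1|)×S = (1-|-0.64|)×0.60 = 0.216
H' = H/60 = 274/60 ≈ 4.5667; X = C×(1-|H' mod 2 - 1|) = 0.1224
m = L - C/2 = 0.18 - 0.108 = 0.072
Sector ⌊H'⌋ = 4 → (R',G',B') = (0.1224, 0.0, 0.216)
RGB = ((R'+m)×255, (G'+m)×255, (B'+m)×255) = (49.572, 18.36, 73.44)
Round half up → RGB(50, 18, 73)


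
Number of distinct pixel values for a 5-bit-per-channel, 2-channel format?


Total bits = 5 bits/channel × 2 channels = 10 bits
Distinct pixel values = 2^10
= 1,024 pixel values


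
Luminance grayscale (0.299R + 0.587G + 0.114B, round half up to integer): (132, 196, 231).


Gray = 0.299×R + 0.587×G + 0.114×B
Gray = 0.299×132 + 0.587×196 + 0.114×231
Gray = 39.468 + 115.052 + 26.334
Gray = 180.854 → round half up → 181
Gray = 181


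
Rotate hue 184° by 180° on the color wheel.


New hue = (H + rotation) mod 360
New hue = (184 + 180) mod 360
= 364 mod 360
= 4°


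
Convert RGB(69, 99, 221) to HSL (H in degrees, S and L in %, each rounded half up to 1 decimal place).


Normalize: R'=69/255≈0.2706, G'=99/255≈0.3882, B'=221/255≈0.8667
Max=221/255, Min=69/255, Δ=Max-Min=152/255
L = (Max+Min)/2 = (221+69)/510 = 290/510 = 0.56862… → L = 56.9%
L > 0.5 → S = Δ/(2-Max-Min) = 152/(510-221-69) = 152/220 = 0.69090… → S = 69.1%
(the 1/255 factors cancel in S and H, so raw channel differences can be used)
Max is B' → H = 60 × ((R-G)/Δ + 4) = 60 × ((69-99)/152 + 4)
  -30/152 + 4 = -0.1973… + 4 = 3.8026…
  H = 60 × 3.8026… = 228.157…° → H = 228.2°
= HSL(228.2°, 69.1%, 56.9%)


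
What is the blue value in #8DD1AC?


Color: #8DD1AC
R = 8D = 141
G = D1 = 209
B = AC = 172
Blue = 172


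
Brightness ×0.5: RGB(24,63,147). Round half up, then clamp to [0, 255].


Multiply each channel by 0.5, round half up, clamp to [0, 255]
R: 24×0.5 = 12
G: 63×0.5 = 31.5 → round → 32
B: 147×0.5 = 73.5 → round → 74
= RGB(12, 32, 74)


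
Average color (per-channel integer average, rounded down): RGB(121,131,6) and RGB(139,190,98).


Midpoint: each channel = ⌊(C₁+C₂)/2⌋
R: ⌊(121+139)/2⌋ = 130
G: ⌊(131+190)/2⌋ = 160
B: ⌊(6+98)/2⌋ = 52
= RGB(130, 160, 52)


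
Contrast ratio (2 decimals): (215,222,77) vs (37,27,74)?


Linearize each sRGB channel c=v/255: c/12.92 if c ≤ 0.04045 else ((c+0.055)/1.055)^2.4
L = 0.2126×R_lin + 0.7152×G_lin + 0.0722×B_lin
Color 1 (215,222,77):
  R=215: 215/255≈0.8431 > 0.04045 → ((0.8431+0.055)/1.055)^2.4 ≈ 0.67954
  G=222: 222/255≈0.8706 > 0.04045 → ((0.8706+0.055)/1.055)^2.4 ≈ 0.73046
  B=77: 77/255≈0.3020 > 0.04045 → ((0.3020+0.055)/1.055)^2.4 ≈ 0.07421
  L1 = 0.2126×0.67954 + 0.7152×0.73046 + 0.0722×0.07421 ≈ 0.67225
Color 2 (37,27,74):
  R=37: 37/255≈0.1451 > 0.04045 → ((0.1451+0.055)/1.055)^2.4 ≈ 0.01850
  G=27: 27/255≈0.1059 > 0.04045 → ((0.1059+0.055)/1.055)^2.4 ≈ 0.01096
  B=74: 74/255≈0.2902 > 0.04045 → ((0.2902+0.055)/1.055)^2.4 ≈ 0.06848
  L2 = 0.2126×0.01850 + 0.7152×0.01096 + 0.0722×0.06848 ≈ 0.01672
Lighter = 0.67225, Darker = 0.01672
Ratio = (L_lighter + 0.05) / (L_darker + 0.05)
Ratio = (0.67225 + 0.05) / (0.01672 + 0.05) = 0.72225 / 0.06672 ≈ 10.8258
Ratio ≈ 10.83:1


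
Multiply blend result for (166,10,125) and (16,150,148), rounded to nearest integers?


Multiply: C = A×B/255, rounded to nearest integer
R: 166×16/255 = 2656/255 ≈ 10.416 → 10
G: 10×150/255 = 1500/255 ≈ 5.882 → 6
B: 125×148/255 = 18500/255 ≈ 72.549 → 73
= RGB(10, 6, 73)


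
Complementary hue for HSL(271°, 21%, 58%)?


Complement = opposite side of color wheel = hue + 180°
H' = (271 + 180) mod 360 = 91°
S and L unchanged.
= HSL(91°, 21%, 58%)


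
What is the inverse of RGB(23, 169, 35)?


Invert: (255-R, 255-G, 255-B)
R: 255-23 = 232
G: 255-169 = 86
B: 255-35 = 220
= RGB(232, 86, 220)


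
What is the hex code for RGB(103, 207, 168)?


R = 103 → 67 (hex)
G = 207 → CF (hex)
B = 168 → A8 (hex)
Hex = #67CFA8


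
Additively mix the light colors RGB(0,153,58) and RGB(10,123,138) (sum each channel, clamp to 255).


Additive: each channel = min(255, C₁+C₂)
R: 0+10 = 10 → 10
G: 153+123 = 276 → 255
B: 58+138 = 196 → 196
= RGB(10, 255, 196)


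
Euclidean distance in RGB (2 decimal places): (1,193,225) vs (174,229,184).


d = √[(R₁-R₂)² + (G₁-G₂)² + (B₁-B₂)²]
d = √[(1-174)² + (193-229)² + (225-184)²]
d = √[29929 + 1296 + 1681]
d = √32906
d ≈ 181.40


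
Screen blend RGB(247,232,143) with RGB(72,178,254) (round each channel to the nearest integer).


Screen: C = 255 - (255-A)×(255-B)/255, rounded to nearest integer
R: 255 - (255-247)×(255-72)/255 = 255 - 1464/255 ≈ 255 - 5.741 = 249.259 → 249
G: 255 - (255-232)×(255-178)/255 = 255 - 1771/255 ≈ 255 - 6.945 = 248.055 → 248
B: 255 - (255-143)×(255-254)/255 = 255 - 112/255 ≈ 255 - 0.439 = 254.561 → 255
= RGB(249, 248, 255)


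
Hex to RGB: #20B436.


20 → 32 (R)
B4 → 180 (G)
36 → 54 (B)
= RGB(32, 180, 54)


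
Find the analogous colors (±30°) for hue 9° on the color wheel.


Base hue: 9°
Left analog: (9 - 30) mod 360 = 339°
Right analog: (9 + 30) mod 360 = 39°
Analogous hues = 339° and 39°


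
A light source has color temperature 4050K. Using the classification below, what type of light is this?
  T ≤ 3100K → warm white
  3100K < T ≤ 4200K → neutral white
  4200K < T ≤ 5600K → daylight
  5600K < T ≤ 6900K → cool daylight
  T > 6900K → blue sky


Temperature: 4050K
3100K < 4050K ≤ 4200K → neutral white
Classification: neutral white


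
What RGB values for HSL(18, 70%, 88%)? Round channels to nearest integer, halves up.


H=18°, S=0.70, L=0.88
C = (1-|2L-1|)×S = (1-|0.76|)×0.70 = 0.168
H' = H/60 = 18/60 ≈ 0.3000; X = C×(1-|H' mod 2 - 1|) = 0.0504
m = L - C/2 = 0.88 - 0.084 = 0.796
Sector ⌊H'⌋ = 0 → (R',G',B') = (0.168, 0.0504, 0.0)
RGB = ((R'+m)×255, (G'+m)×255, (B'+m)×255) = (245.82, 215.832, 202.98)
Round half up → RGB(246, 216, 203)


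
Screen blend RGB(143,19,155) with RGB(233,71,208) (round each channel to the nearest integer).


Screen: C = 255 - (255-A)×(255-B)/255, rounded to nearest integer
R: 255 - (255-143)×(255-233)/255 = 255 - 2464/255 ≈ 255 - 9.663 = 245.337 → 245
G: 255 - (255-19)×(255-71)/255 = 255 - 43424/255 ≈ 255 - 170.290 = 84.710 → 85
B: 255 - (255-155)×(255-208)/255 = 255 - 4700/255 ≈ 255 - 18.431 = 236.569 → 237
= RGB(245, 85, 237)


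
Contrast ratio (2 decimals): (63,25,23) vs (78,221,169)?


Linearize each sRGB channel c=v/255: c/12.92 if c ≤ 0.04045 else ((c+0.055)/1.055)^2.4
L = 0.2126×R_lin + 0.7152×G_lin + 0.0722×B_lin
Color 1 (63,25,23):
  R=63: 63/255≈0.2471 > 0.04045 → ((0.2471+0.055)/1.055)^2.4 ≈ 0.04971
  G=25: 25/255≈0.0980 > 0.04045 → ((0.0980+0.055)/1.055)^2.4 ≈ 0.00972
  B=23: 23/255≈0.0902 > 0.04045 → ((0.0902+0.055)/1.055)^2.4 ≈ 0.00857
  L1 = 0.2126×0.04971 + 0.7152×0.00972 + 0.0722×0.00857 ≈ 0.01814
Color 2 (78,221,169):
  R=78: 78/255≈0.3059 > 0.04045 → ((0.3059+0.055)/1.055)^2.4 ≈ 0.07619
  G=221: 221/255≈0.8667 > 0.04045 → ((0.8667+0.055)/1.055)^2.4 ≈ 0.72306
  B=169: 169/255≈0.6627 > 0.04045 → ((0.6627+0.055)/1.055)^2.4 ≈ 0.39676
  L2 = 0.2126×0.07619 + 0.7152×0.72306 + 0.0722×0.39676 ≈ 0.56197
Lighter = 0.56197, Darker = 0.01814
Ratio = (L_lighter + 0.05) / (L_darker + 0.05)
Ratio = (0.56197 + 0.05) / (0.01814 + 0.05) = 0.61197 / 0.06814 ≈ 8.9812
Ratio ≈ 8.98:1


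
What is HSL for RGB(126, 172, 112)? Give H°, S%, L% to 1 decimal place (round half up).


Normalize: R'=126/255≈0.4941, G'=172/255≈0.6745, B'=112/255≈0.4392
Max=172/255, Min=112/255, Δ=Max-Min=60/255
L = (Max+Min)/2 = (172+112)/510 = 284/510 = 0.55686… → L = 55.7%
L > 0.5 → S = Δ/(2-Max-Min) = 60/(510-172-112) = 60/226 = 0.26548… → S = 26.5%
(the 1/255 factors cancel in S and H, so raw channel differences can be used)
Max is G' → H = 60 × ((B-R)/Δ + 2) = 60 × ((112-126)/60 + 2)
  -14/60 + 2 = -0.2333… + 2 = 1.7666…
  H = 60 × 1.7666… = 106° → H = 106.0°
= HSL(106.0°, 26.5%, 55.7%)


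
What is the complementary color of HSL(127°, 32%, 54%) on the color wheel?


Complement = opposite side of color wheel = hue + 180°
H' = (127 + 180) mod 360 = 307°
S and L unchanged.
= HSL(307°, 32%, 54%)


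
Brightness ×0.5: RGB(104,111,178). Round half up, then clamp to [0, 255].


Multiply each channel by 0.5, round half up, clamp to [0, 255]
R: 104×0.5 = 52
G: 111×0.5 = 55.5 → round → 56
B: 178×0.5 = 89
= RGB(52, 56, 89)


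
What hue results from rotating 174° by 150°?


New hue = (H + rotation) mod 360
New hue = (174 + 150) mod 360
= 324 mod 360
= 324°


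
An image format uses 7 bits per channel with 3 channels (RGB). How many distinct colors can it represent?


Total bits = 7 bits/channel × 3 channels = 21 bits
Distinct colors = 2^21
= 2,097,152 colors


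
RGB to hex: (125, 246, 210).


R = 125 → 7D (hex)
G = 246 → F6 (hex)
B = 210 → D2 (hex)
Hex = #7DF6D2


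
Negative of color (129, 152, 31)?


Invert: (255-R, 255-G, 255-B)
R: 255-129 = 126
G: 255-152 = 103
B: 255-31 = 224
= RGB(126, 103, 224)


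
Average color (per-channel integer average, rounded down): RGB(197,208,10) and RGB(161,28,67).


Midpoint: each channel = ⌊(C₁+C₂)/2⌋
R: ⌊(197+161)/2⌋ = 179
G: ⌊(208+28)/2⌋ = 118
B: ⌊(10+67)/2⌋ = 38
= RGB(179, 118, 38)


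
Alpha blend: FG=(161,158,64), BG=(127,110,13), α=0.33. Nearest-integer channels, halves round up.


C = α×F + (1-α)×B, with 1-α = 0.67
R: 0.33×161 + 0.67×127 = 53.13 + 85.09 = 138.22 → 138
G: 0.33×158 + 0.67×110 = 52.14 + 73.70 = 125.84 → 126
B: 0.33×64 + 0.67×13 = 21.12 + 8.71 = 29.83 → 30
= RGB(138, 126, 30)


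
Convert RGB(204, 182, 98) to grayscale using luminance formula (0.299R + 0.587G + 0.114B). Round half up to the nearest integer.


Gray = 0.299×R + 0.587×G + 0.114×B
Gray = 0.299×204 + 0.587×182 + 0.114×98
Gray = 60.996 + 106.834 + 11.172
Gray = 179.002 → round half up → 179
Gray = 179


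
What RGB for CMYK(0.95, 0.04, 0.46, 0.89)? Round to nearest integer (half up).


R = 255 × (1-C) × (1-K) = 255 × 0.05 × 0.11 = 1.4025 → 1
G = 255 × (1-M) × (1-K) = 255 × 0.96 × 0.11 = 26.928 → 27
B = 255 × (1-Y) × (1-K) = 255 × 0.54 × 0.11 = 15.147 → 15
= RGB(1, 27, 15)


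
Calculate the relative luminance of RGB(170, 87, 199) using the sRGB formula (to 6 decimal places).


Linearize each channel (sRGB transfer function): c = v/255; c_lin = c/12.92 if c ≤ 0.04045, else ((c+0.055)/1.055)^2.4
  R: 170/255 ≈ 0.666667 > 0.04045 → ((0.666667+0.055)/1.055)^2.4 ≈ 0.401978
  G: 87/255 ≈ 0.341176 > 0.04045 → ((0.341176+0.055)/1.055)^2.4 ≈ 0.095307
  B: 199/255 ≈ 0.780392 > 0.04045 → ((0.780392+0.055)/1.055)^2.4 ≈ 0.571125
R_lin = 0.401978, G_lin = 0.095307, B_lin = 0.571125
L = 0.2126×R + 0.7152×G + 0.0722×B
L = 0.2126×0.401978 + 0.7152×0.095307 + 0.0722×0.571125
L ≈ 0.194860


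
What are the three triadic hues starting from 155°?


Triadic: equally spaced at 120° intervals
H1 = 155°
H2 = (155 + 120) mod 360 = 275°
H3 = (155 + 240) mod 360 = 35°
Triadic = 155°, 275°, 35°


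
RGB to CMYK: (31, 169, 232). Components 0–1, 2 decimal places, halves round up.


R'=31/255≈0.1216, G'=169/255≈0.6627, B'=232/255≈0.9098
K = 1 - max(R',G',B') = 1 - 232/255 = 23/255 = 0.09019… → 0.09
(1-R'-K)/(1-K) simplifies to (max-R)/max with max = 232:
C = (232-31)/232 = 201/232 = 0.86637… → 0.87
M = (232-169)/232 = 63/232 = 0.27155… → 0.27
Y = (232-232)/232 = 0/232 = 0 → 0.00
= CMYK(0.87, 0.27, 0.00, 0.09)


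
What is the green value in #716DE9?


Color: #716DE9
R = 71 = 113
G = 6D = 109
B = E9 = 233
Green = 109


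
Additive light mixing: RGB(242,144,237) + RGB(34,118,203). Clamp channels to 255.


Additive: each channel = min(255, C₁+C₂)
R: 242+34 = 276 → 255
G: 144+118 = 262 → 255
B: 237+203 = 440 → 255
= RGB(255, 255, 255)


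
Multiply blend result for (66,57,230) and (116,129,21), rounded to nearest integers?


Multiply: C = A×B/255, rounded to nearest integer
R: 66×116/255 = 7656/255 ≈ 30.024 → 30
G: 57×129/255 = 7353/255 ≈ 28.835 → 29
B: 230×21/255 = 4830/255 ≈ 18.941 → 19
= RGB(30, 29, 19)


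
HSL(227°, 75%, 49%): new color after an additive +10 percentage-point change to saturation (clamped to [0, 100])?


Original S = 75%
Adjustment = +10 percentage points
New S = 75 + (10) = 85
Clamp to [0, 100] → 85
= HSL(227°, 85%, 49%)


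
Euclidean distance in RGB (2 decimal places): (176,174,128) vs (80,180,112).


d = √[(R₁-R₂)² + (G₁-G₂)² + (B₁-B₂)²]
d = √[(176-80)² + (174-180)² + (128-112)²]
d = √[9216 + 36 + 256]
d = √9508
d ≈ 97.51


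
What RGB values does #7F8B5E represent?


7F → 127 (R)
8B → 139 (G)
5E → 94 (B)
= RGB(127, 139, 94)


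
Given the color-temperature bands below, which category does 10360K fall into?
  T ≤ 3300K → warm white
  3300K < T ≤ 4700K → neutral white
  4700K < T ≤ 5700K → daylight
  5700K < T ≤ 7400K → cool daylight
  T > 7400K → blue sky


Temperature: 10360K
10360K > 7400K → blue sky
Classification: blue sky


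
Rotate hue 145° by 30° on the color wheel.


New hue = (H + rotation) mod 360
New hue = (145 + 30) mod 360
= 175 mod 360
= 175°


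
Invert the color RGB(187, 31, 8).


Invert: (255-R, 255-G, 255-B)
R: 255-187 = 68
G: 255-31 = 224
B: 255-8 = 247
= RGB(68, 224, 247)


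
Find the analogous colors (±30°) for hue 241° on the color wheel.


Base hue: 241°
Left analog: (241 - 30) mod 360 = 211°
Right analog: (241 + 30) mod 360 = 271°
Analogous hues = 211° and 271°


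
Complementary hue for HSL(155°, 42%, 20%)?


Complement = opposite side of color wheel = hue + 180°
H' = (155 + 180) mod 360 = 335°
S and L unchanged.
= HSL(335°, 42%, 20%)


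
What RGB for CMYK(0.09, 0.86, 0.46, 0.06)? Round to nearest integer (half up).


R = 255 × (1-C) × (1-K) = 255 × 0.91 × 0.94 = 218.127 → 218
G = 255 × (1-M) × (1-K) = 255 × 0.14 × 0.94 = 33.558 → 34
B = 255 × (1-Y) × (1-K) = 255 × 0.54 × 0.94 = 129.438 → 129
= RGB(218, 34, 129)


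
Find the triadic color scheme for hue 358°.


Triadic: equally spaced at 120° intervals
H1 = 358°
H2 = (358 + 120) mod 360 = 118°
H3 = (358 + 240) mod 360 = 238°
Triadic = 358°, 118°, 238°


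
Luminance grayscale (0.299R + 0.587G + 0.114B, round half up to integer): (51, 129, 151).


Gray = 0.299×R + 0.587×G + 0.114×B
Gray = 0.299×51 + 0.587×129 + 0.114×151
Gray = 15.249 + 75.723 + 17.214
Gray = 108.186 → round half up → 108
Gray = 108


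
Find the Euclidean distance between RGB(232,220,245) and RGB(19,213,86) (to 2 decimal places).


d = √[(R₁-R₂)² + (G₁-G₂)² + (B₁-B₂)²]
d = √[(232-19)² + (220-213)² + (245-86)²]
d = √[45369 + 49 + 25281]
d = √70699
d ≈ 265.89


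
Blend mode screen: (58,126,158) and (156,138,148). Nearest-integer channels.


Screen: C = 255 - (255-A)×(255-B)/255, rounded to nearest integer
R: 255 - (255-58)×(255-156)/255 = 255 - 19503/255 ≈ 255 - 76.482 = 178.518 → 179
G: 255 - (255-126)×(255-138)/255 = 255 - 15093/255 ≈ 255 - 59.188 = 195.812 → 196
B: 255 - (255-158)×(255-148)/255 = 255 - 10379/255 ≈ 255 - 40.702 = 214.298 → 214
= RGB(179, 196, 214)


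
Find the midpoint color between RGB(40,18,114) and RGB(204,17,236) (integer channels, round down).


Midpoint: each channel = ⌊(C₁+C₂)/2⌋
R: ⌊(40+204)/2⌋ = 122
G: ⌊(18+17)/2⌋ = 17
B: ⌊(114+236)/2⌋ = 175
= RGB(122, 17, 175)


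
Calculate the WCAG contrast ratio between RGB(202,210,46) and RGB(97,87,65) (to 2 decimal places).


Linearize each sRGB channel c=v/255: c/12.92 if c ≤ 0.04045 else ((c+0.055)/1.055)^2.4
L = 0.2126×R_lin + 0.7152×G_lin + 0.0722×B_lin
Color 1 (202,210,46):
  R=202: 202/255≈0.7922 > 0.04045 → ((0.7922+0.055)/1.055)^2.4 ≈ 0.59062
  G=210: 210/255≈0.8235 > 0.04045 → ((0.8235+0.055)/1.055)^2.4 ≈ 0.64448
  B=46: 46/255≈0.1804 > 0.04045 → ((0.1804+0.055)/1.055)^2.4 ≈ 0.02732
  L1 = 0.2126×0.59062 + 0.7152×0.64448 + 0.0722×0.02732 ≈ 0.58847
Color 2 (97,87,65):
  R=97: 97/255≈0.3804 > 0.04045 → ((0.3804+0.055)/1.055)^2.4 ≈ 0.11954
  G=87: 87/255≈0.3412 > 0.04045 → ((0.3412+0.055)/1.055)^2.4 ≈ 0.09531
  B=65: 65/255≈0.2549 > 0.04045 → ((0.2549+0.055)/1.055)^2.4 ≈ 0.05286
  L2 = 0.2126×0.11954 + 0.7152×0.09531 + 0.0722×0.05286 ≈ 0.09739
Lighter = 0.58847, Darker = 0.09739
Ratio = (L_lighter + 0.05) / (L_darker + 0.05)
Ratio = (0.58847 + 0.05) / (0.09739 + 0.05) = 0.63847 / 0.14739 ≈ 4.3317
Ratio ≈ 4.33:1


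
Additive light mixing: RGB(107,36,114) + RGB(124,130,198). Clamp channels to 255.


Additive: each channel = min(255, C₁+C₂)
R: 107+124 = 231 → 231
G: 36+130 = 166 → 166
B: 114+198 = 312 → 255
= RGB(231, 166, 255)


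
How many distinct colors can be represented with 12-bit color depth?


Colors = 2^bits = 2^12
= 4,096 colors


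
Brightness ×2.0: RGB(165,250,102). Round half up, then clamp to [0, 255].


Multiply each channel by 2.0, round half up, clamp to [0, 255]
R: 165×2.0 = 330 → clamp → 255
G: 250×2.0 = 500 → clamp → 255
B: 102×2.0 = 204
= RGB(255, 255, 204)


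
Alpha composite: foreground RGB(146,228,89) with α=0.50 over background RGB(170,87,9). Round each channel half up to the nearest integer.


C = α×F + (1-α)×B, with 1-α = 0.50
R: 0.50×146 + 0.50×170 = 73.00 + 85.00 = 158.00 → 158
G: 0.50×228 + 0.50×87 = 114.00 + 43.50 = 157.50 → 158
B: 0.50×89 + 0.50×9 = 44.50 + 4.50 = 49.00 → 49
= RGB(158, 158, 49)


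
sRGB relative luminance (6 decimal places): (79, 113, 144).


Linearize each channel (sRGB transfer function): c = v/255; c_lin = c/12.92 if c ≤ 0.04045, else ((c+0.055)/1.055)^2.4
  R: 79/255 ≈ 0.309804 > 0.04045 → ((0.309804+0.055)/1.055)^2.4 ≈ 0.078187
  G: 113/255 ≈ 0.443137 > 0.04045 → ((0.443137+0.055)/1.055)^2.4 ≈ 0.165132
  B: 144/255 ≈ 0.564706 > 0.04045 → ((0.564706+0.055)/1.055)^2.4 ≈ 0.278894
R_lin = 0.078187, G_lin = 0.165132, B_lin = 0.278894
L = 0.2126×R + 0.7152×G + 0.0722×B
L = 0.2126×0.078187 + 0.7152×0.165132 + 0.0722×0.278894
L ≈ 0.154861


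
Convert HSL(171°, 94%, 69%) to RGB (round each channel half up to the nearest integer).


H=171°, S=0.94, L=0.69
C = (1-|2L-1|)×S = (1-|0.38|)×0.94 = 0.5828
H' = H/60 = 171/60 ≈ 2.8500; X = C×(1-|H' mod 2 - 1|) = 0.49538
m = L - C/2 = 0.69 - 0.2914 = 0.3986
Sector ⌊H'⌋ = 2 → (R',G',B') = (0.0, 0.5828, 0.49538)
RGB = ((R'+m)×255, (G'+m)×255, (B'+m)×255) = (101.643, 250.257, 227.9649)
Round half up → RGB(102, 250, 228)


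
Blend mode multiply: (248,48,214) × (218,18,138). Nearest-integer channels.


Multiply: C = A×B/255, rounded to nearest integer
R: 248×218/255 = 54064/255 ≈ 212.016 → 212
G: 48×18/255 = 864/255 ≈ 3.388 → 3
B: 214×138/255 = 29532/255 ≈ 115.812 → 116
= RGB(212, 3, 116)


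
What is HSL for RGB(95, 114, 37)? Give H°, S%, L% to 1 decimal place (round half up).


Normalize: R'=95/255≈0.3725, G'=114/255≈0.4471, B'=37/255≈0.1451
Max=114/255, Min=37/255, Δ=Max-Min=77/255
L = (Max+Min)/2 = (114+37)/510 = 151/510 = 0.29607… → L = 29.6%
L ≤ 0.5 → S = Δ/(Max+Min) = 77/(114+37) = 77/151 = 0.50993… → S = 51.0%
(the 1/255 factors cancel in S and H, so raw channel differences can be used)
Max is G' → H = 60 × ((B-R)/Δ + 2) = 60 × ((37-95)/77 + 2)
  -58/77 + 2 = -0.7532… + 2 = 1.2467…
  H = 60 × 1.2467… = 74.805…° → H = 74.8°
= HSL(74.8°, 51.0%, 29.6%)


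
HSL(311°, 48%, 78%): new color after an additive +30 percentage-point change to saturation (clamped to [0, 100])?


Original S = 48%
Adjustment = +30 percentage points
New S = 48 + (30) = 78
Clamp to [0, 100] → 78
= HSL(311°, 78%, 78%)


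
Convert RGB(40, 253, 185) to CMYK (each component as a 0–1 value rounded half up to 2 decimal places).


R'=40/255≈0.1569, G'=253/255≈0.9922, B'=185/255≈0.7255
K = 1 - max(R',G',B') = 1 - 253/255 = 2/255 = 0.00784… → 0.01
(1-R'-K)/(1-K) simplifies to (max-R)/max with max = 253:
C = (253-40)/253 = 213/253 = 0.84189… → 0.84
M = (253-253)/253 = 0/253 = 0 → 0.00
Y = (253-185)/253 = 68/253 = 0.26877… → 0.27
= CMYK(0.84, 0.00, 0.27, 0.01)


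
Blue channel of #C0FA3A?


Color: #C0FA3A
R = C0 = 192
G = FA = 250
B = 3A = 58
Blue = 58


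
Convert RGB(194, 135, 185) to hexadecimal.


R = 194 → C2 (hex)
G = 135 → 87 (hex)
B = 185 → B9 (hex)
Hex = #C287B9


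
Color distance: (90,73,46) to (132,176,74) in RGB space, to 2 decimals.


d = √[(R₁-R₂)² + (G₁-G₂)² + (B₁-B₂)²]
d = √[(90-132)² + (73-176)² + (46-74)²]
d = √[1764 + 10609 + 784]
d = √13157
d ≈ 114.70


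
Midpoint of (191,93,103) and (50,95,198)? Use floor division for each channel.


Midpoint: each channel = ⌊(C₁+C₂)/2⌋
R: ⌊(191+50)/2⌋ = 120
G: ⌊(93+95)/2⌋ = 94
B: ⌊(103+198)/2⌋ = 150
= RGB(120, 94, 150)


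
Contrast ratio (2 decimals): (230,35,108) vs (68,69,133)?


Linearize each sRGB channel c=v/255: c/12.92 if c ≤ 0.04045 else ((c+0.055)/1.055)^2.4
L = 0.2126×R_lin + 0.7152×G_lin + 0.0722×B_lin
Color 1 (230,35,108):
  R=230: 230/255≈0.9020 > 0.04045 → ((0.9020+0.055)/1.055)^2.4 ≈ 0.79130
  G=35: 35/255≈0.1373 > 0.04045 → ((0.1373+0.055)/1.055)^2.4 ≈ 0.01681
  B=108: 108/255≈0.4235 > 0.04045 → ((0.4235+0.055)/1.055)^2.4 ≈ 0.14996
  L1 = 0.2126×0.79130 + 0.7152×0.01681 + 0.0722×0.14996 ≈ 0.19108
Color 2 (68,69,133):
  R=68: 68/255≈0.2667 > 0.04045 → ((0.2667+0.055)/1.055)^2.4 ≈ 0.05781
  G=69: 69/255≈0.2706 > 0.04045 → ((0.2706+0.055)/1.055)^2.4 ≈ 0.05951
  B=133: 133/255≈0.5216 > 0.04045 → ((0.5216+0.055)/1.055)^2.4 ≈ 0.23455
  L2 = 0.2126×0.05781 + 0.7152×0.05951 + 0.0722×0.23455 ≈ 0.07179
Lighter = 0.19108, Darker = 0.07179
Ratio = (L_lighter + 0.05) / (L_darker + 0.05)
Ratio = (0.19108 + 0.05) / (0.07179 + 0.05) = 0.24108 / 0.12179 ≈ 1.9795
Ratio ≈ 1.98:1


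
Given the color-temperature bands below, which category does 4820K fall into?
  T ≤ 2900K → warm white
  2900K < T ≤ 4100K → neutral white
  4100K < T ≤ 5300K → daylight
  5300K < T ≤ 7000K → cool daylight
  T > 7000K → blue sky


Temperature: 4820K
4100K < 4820K ≤ 5300K → daylight
Classification: daylight


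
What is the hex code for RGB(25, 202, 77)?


R = 25 → 19 (hex)
G = 202 → CA (hex)
B = 77 → 4D (hex)
Hex = #19CA4D


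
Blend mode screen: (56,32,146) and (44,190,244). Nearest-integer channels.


Screen: C = 255 - (255-A)×(255-B)/255, rounded to nearest integer
R: 255 - (255-56)×(255-44)/255 = 255 - 41989/255 ≈ 255 - 164.663 = 90.337 → 90
G: 255 - (255-32)×(255-190)/255 = 255 - 14495/255 ≈ 255 - 56.843 = 198.157 → 198
B: 255 - (255-146)×(255-244)/255 = 255 - 1199/255 ≈ 255 - 4.702 = 250.298 → 250
= RGB(90, 198, 250)
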